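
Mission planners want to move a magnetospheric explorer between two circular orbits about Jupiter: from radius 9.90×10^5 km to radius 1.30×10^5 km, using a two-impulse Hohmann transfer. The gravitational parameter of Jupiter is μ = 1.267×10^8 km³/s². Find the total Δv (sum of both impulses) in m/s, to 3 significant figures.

Δv = 16200 m/s

Transfer-ellipse semi-major axis a_t = (r₁ + r₂)/2 = (9.900×10^5 + 1.300×10^5)/2 = 5.600×10^5 km.
At r₁ the circular-orbit speed is v₁ = √(μ/r₁) = 11.313 km/s.
Transfer-orbit speed at r₁ (vis-viva): v_a = √[μ(2/r₁ − 1/a_t)] = 5.4507 km/s.
First burn Δv₁ = |v_a − v₁| = 5.862 km/s.
Circular speed at r₂: v₂ = √(μ/r₂) = 31.22 km/s.
Transfer-orbit speed at r₂: v_p = √[μ(2/r₂ − 1/a_t)] = 41.51 km/s.
Second burn Δv₂ = |v₂ − v_p| = 10.29 km/s.
Total Δv = Δv₁ + Δv₂ = 16.15 km/s.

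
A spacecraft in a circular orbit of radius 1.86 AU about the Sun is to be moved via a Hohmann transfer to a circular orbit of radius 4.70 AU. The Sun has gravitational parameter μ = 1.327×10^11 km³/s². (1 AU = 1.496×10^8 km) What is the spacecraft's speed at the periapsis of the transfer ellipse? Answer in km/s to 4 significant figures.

v = 26.14 km/s

In km: r₁ = 1.86 × 1.496×10^8 = 2.78256×10^8 km; r₂ = 4.70 × 1.496×10^8 = 7.0312×10^8 km.
Semi-major axis of the transfer orbit: a_t = (2.78256×10^8 + 7.0312×10^8)/2 = 4.90688×10^8 km.
The periapsis of the transfer ellipse is at r = 2.78256×10^8 km.
From the vis-viva equation, v = √[μ(2/r − 1/a_t)] = 26.14 km/s.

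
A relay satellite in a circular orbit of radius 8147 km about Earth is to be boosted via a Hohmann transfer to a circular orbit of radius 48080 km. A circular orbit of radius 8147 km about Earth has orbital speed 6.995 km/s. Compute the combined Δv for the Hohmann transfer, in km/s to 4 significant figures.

Δv = 3.482 km/s

From the circular-orbit relation v² = μ/r at r = 8147 km: μ = v²r = (6.995)² × 8147 = 3.98633×10^5 km³/s².
Semi-major axis of the transfer orbit: a_t = (8147 + 48080)/2 = 28113.5 km.
Circular speed at r₁: v₁ = √(μ/r₁) = √(3.98633×10^5/8147) = 6.995 km/s.
Transfer-orbit speed at r₁ (vis-viva equation): v_p = √[μ(2/r₁ − 1/a_t)] = 9.148 km/s.
First burn Δv₁ = |v_p − v₁| = 2.153 km/s.
Circular speed at r₂: v₂ = √(μ/r₂) = 2.879 km/s.
Transfer-orbit speed at r₂: v_a = √[μ(2/r₂ − 1/a_t)] = 1.550 km/s.
Second burn Δv₂ = |v₂ − v_a| = 1.329 km/s.
Δv = Δv₁ + Δv₂ = 2.153 + 1.329 = 3.482 km/s.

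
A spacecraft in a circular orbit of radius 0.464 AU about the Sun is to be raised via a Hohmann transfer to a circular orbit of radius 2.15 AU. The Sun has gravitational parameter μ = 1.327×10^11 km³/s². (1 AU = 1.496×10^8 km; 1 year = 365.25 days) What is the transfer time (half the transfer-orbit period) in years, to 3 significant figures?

t = 0.747 years

In km: r₁ = 0.464 × 1.496×10^8 = 6.94144×10^7 km; r₂ = 2.15 × 1.496×10^8 = 3.2164×10^8 km.
The Hohmann ellipse has a_t = (r₁ + r₂)/2 = 1.955272×10^8 km.
By Kepler's third law the transfer-orbit period is T = 2π√(a_t³/μ), so t = T/2 = 2.358×10^7 s.
Converting: 2.358×10^7 s ÷ 3.15576×10^7 s/year (365.25 × 86400) = 0.747 years.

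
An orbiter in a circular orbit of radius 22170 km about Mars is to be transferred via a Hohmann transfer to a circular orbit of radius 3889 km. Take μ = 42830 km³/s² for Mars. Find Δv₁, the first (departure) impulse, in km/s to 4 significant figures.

The Hohmann ellipse has a_t = (r₁ + r₂)/2 = 13029.5 km.
Circular speed at r = 22170 km: v_c = √(μ/r) = 1.390 km/s.
Transfer-orbit speed at the same r (vis-viva, a = a_t): v_t = √[μ(2/r − 1/a_t)] = 0.7594 km/s.
Δv₁ = |v_t − v_c| = |0.7594 − 1.390| = 0.6306 km/s.

Δv₁ = 0.6306 km/s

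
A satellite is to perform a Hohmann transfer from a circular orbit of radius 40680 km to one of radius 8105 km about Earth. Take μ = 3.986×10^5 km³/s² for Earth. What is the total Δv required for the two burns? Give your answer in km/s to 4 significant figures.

Δv = 3.369 km/s

The Hohmann ellipse has a_t = (r₁ + r₂)/2 = 24392.5 km.
Circular speed at r₁: v₁ = √(μ/r₁) = √(3.986×10^5/40680) = 3.13024 km/s.
On the transfer ellipse at r₁, vis-viva equation gives v_a = √[μ(2/r₁ − 1/a_t)] = 1.80437 km/s.
First burn Δv₁ = |v_a − v₁| = 1.32587 km/s.
At r₂, v₂ = √(μ/r₂) = 7.01281 km/s.
Transfer-orbit speed at r₂: v_p = √[μ(2/r₂ − 1/a_t)] = 9.05638 km/s.
Second burn Δv₂ = |v₂ − v_p| = 2.04357 km/s.
Total Δv = Δv₁ + Δv₂ = 3.369 km/s.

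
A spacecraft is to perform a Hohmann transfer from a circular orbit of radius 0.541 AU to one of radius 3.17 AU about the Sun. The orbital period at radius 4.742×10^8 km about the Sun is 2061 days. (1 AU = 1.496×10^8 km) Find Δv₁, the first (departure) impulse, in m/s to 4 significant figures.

Δv₁ = 12440 m/s

From Kepler's third law T² = 4π²r³/μ at r = 4.742×10^8 km, T = 2061 days = 2061 × 86400 s = 1.780704×10^8 s: μ = 4π²r³/T² = 1.32758×10^11 km³/s².
In km: r₁ = 0.541 × 1.496×10^8 = 8.09336×10^7 km; r₂ = 3.17 × 1.496×10^8 = 4.74232×10^8 km.
Semi-major axis of the transfer orbit: a_t = (8.09336×10^7 + 4.74232×10^8)/2 = 2.775828×10^8 km.
On the circular orbit at r = 8.09336×10^7 km, v_c = √(μ/r) = 40.50 km/s.
Vis-viva on the transfer ellipse at r = 8.09336×10^7 km gives v_t = √[μ(2/r − 1/a_t)] = 52.94 km/s.
Δv₁ = |v_t − v_c| = |52.94 − 40.50| = 12.44 km/s.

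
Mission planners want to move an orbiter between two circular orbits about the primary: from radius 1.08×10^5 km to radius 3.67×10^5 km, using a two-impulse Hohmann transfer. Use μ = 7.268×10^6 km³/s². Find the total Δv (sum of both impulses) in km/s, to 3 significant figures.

The Hohmann ellipse has a_t = (r₁ + r₂)/2 = 2.375×10^5 km.
At r₁ the circular-orbit speed is v₁ = √(μ/r₁) = 8.20343 km/s.
Transfer-orbit speed at r₁ (vis-viva equation): v_p = √[μ(2/r₁ − 1/a_t)] = 10.1976 km/s.
First burn Δv₁ = |v_p − v₁| = 1.994 km/s.
At r₂, v₂ = √(μ/r₂) = 4.450 km/s.
Transfer-orbit speed at r₂: v_a = √[μ(2/r₂ − 1/a_t)] = 3.001 km/s.
Second burn Δv₂ = |v₂ − v_a| = 1.449 km/s.
Δv = Δv₁ + Δv₂ = 1.994 + 1.449 = 3.443 km/s.

Δv = 3.44 km/s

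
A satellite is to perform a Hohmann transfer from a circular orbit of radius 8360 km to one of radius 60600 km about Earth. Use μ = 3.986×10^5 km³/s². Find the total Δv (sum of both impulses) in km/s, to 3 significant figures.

The Hohmann ellipse has a_t = (r₁ + r₂)/2 = 34480 km.
Circular speed at r₁: v₁ = √(μ/r₁) = √(3.986×10^5/8360) = 6.905 km/s.
Transfer-orbit speed at r₁ (vis-viva equation): v_p = √[μ(2/r₁ − 1/a_t)] = 9.154 km/s.
First burn Δv₁ = |v_p − v₁| = 2.249 km/s.
Circular speed at r₂: v₂ = √(μ/r₂) = 2.565 km/s.
Transfer-orbit speed at r₂: v_a = √[μ(2/r₂ − 1/a_t)] = 1.263 km/s.
Second burn Δv₂ = |v₂ − v_a| = 1.302 km/s.
Total Δv = Δv₁ + Δv₂ = 3.551 km/s.

Δv = 3.55 km/s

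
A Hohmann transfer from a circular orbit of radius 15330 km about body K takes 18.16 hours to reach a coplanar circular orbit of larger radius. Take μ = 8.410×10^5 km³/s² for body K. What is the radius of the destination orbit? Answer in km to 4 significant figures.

r₂ = 1.275×10^5 km

Transfer time t = 18.16 hours = 65376 s, and t = π√(a_t³/μ).
So a_t = (μ t²/π²)^(1/3) = (8.410×10^5 × (65376)² / π²)^(1/3) = 71413 km.
Since a_t = (r₁ + r₂)/2, r₂ = 2a_t − r₁ = 2×71413 − 15330 = 1.27496×10^5 km.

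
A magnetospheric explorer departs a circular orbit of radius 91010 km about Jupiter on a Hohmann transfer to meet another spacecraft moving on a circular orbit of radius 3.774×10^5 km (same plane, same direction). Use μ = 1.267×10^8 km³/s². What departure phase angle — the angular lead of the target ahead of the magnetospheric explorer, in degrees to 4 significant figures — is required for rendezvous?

Transfer-ellipse semi-major axis a_t = (r₁ + r₂)/2 = (91010 + 3.774×10^5)/2 = 2.34205×10^5 km.
The half-period of the transfer ellipse is t = π√(a_t³/μ) = 31634.1 s.
The target's mean motion on its circular orbit is ω₂ = √(μ/r₂³) = 4.85496×10^-5 rad/s.
Angle swept by the target during transfer: ω₂·t = 1.53582 rad = 88.00°.
Arrival is 180° from departure on the ellipse, so φ = 180° − 88.00° = 92.00°.

φ = 92.00°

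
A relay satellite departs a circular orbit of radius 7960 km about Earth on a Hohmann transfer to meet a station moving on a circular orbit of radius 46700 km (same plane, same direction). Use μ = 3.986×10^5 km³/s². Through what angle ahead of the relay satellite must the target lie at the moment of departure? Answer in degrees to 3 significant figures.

φ = 99.4°

Semi-major axis of the transfer orbit: a_t = (7960 + 46700)/2 = 27330 km.
Transfer time t = π√(a_t³/μ) = 22482 s.
The target's mean motion on its circular orbit is ω₂ = √(μ/r₂³) = 6.2560×10^-5 rad/s.
Angle swept by the target during transfer: ω₂·t = 1.4065 rad = 80.59°.
Arrival is 180° from departure on the ellipse, so φ = 180° − 80.59° = 99.4°.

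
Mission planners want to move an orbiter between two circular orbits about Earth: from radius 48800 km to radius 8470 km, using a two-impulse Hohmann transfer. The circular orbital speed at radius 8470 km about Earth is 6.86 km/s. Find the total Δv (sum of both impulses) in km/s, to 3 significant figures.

Δv = 3.40 km/s

From the circular-orbit relation v² = μ/r at r = 8470 km: μ = v²r = (6.86)² × 8470 = 3.98595×10^5 km³/s².
The Hohmann ellipse has a_t = (r₁ + r₂)/2 = 28635 km.
Circular speed at r₁: v₁ = √(μ/r₁) = √(3.98595×10^5/48800) = 2.858 km/s.
Transfer-orbit speed at r₁ (vis-viva equation): v_a = √[μ(2/r₁ − 1/a_t)] = 1.554 km/s.
First burn Δv₁ = |v_a − v₁| = 1.304 km/s.
Circular speed at r₂: v₂ = √(μ/r₂) = 6.860 km/s.
Transfer-orbit speed at r₂: v_p = √[μ(2/r₂ − 1/a_t)] = 8.955 km/s.
Second burn Δv₂ = |v₂ − v_p| = 2.095 km/s.
Total Δv = Δv₁ + Δv₂ = 3.399 km/s.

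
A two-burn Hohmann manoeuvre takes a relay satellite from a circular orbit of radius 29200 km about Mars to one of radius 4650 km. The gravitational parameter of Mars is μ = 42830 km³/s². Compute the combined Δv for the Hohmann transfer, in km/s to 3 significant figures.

Δv = 1.53 km/s

Semi-major axis of the transfer orbit: a_t = (29200 + 4650)/2 = 16925 km.
Circular speed at r₁: v₁ = √(μ/r₁) = √(42830/29200) = 1.2111 km/s.
Transfer-orbit speed at r₁ (vis-viva equation): v_a = √[μ(2/r₁ − 1/a_t)] = 0.63481 km/s.
First burn Δv₁ = |v_a − v₁| = 0.5763 km/s.
Circular speed at r₂: v₂ = √(μ/r₂) = 3.0349 km/s.
Transfer-orbit speed at r₂: v_p = √[μ(2/r₂ − 1/a_t)] = 3.9863 km/s.
Second burn Δv₂ = |v₂ − v_p| = 0.9514 km/s.
Total Δv = Δv₁ + Δv₂ = 1.528 km/s.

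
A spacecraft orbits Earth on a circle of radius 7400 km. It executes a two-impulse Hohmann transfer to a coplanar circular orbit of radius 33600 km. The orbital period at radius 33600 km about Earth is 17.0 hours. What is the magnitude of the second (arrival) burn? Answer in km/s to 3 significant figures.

From Kepler's third law T² = 4π²r³/μ at r = 33600 km, T = 17.0 hours = 17.0 × 3600 s = 61200 s: μ = 4π²r³/T² = 3.99829×10^5 km³/s².
Semi-major axis of the transfer orbit: a_t = (7400 + 33600)/2 = 20500 km.
On the circular orbit at r = 33600 km, v_c = √(μ/r) = 3.450 km/s.
Transfer-orbit speed at the same r (vis-viva, a = a_t): v_t = √[μ(2/r − 1/a_t)] = 2.073 km/s.
Δv₂ = |v_t − v_c| = |2.073 − 3.450| = 1.377 km/s.

Δv₂ = 1.38 km/s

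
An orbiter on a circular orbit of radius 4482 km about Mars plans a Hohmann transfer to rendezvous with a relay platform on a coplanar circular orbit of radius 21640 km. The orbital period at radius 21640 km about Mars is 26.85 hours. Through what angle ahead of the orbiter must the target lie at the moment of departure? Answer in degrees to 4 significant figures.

From Kepler's third law T² = 4π²r³/μ at r = 21640 km, T = 26.85 hours = 26.85 × 3600 s = 96660 s: μ = 4π²r³/T² = 42819.1 km³/s².
Transfer-ellipse semi-major axis a_t = (r₁ + r₂)/2 = (4482 + 21640)/2 = 13061 km.
Transfer time t = π√(a_t³/μ) = 22660 s.
Target angular speed ω₂ = √(μ/r₂³) = 6.500×10^-5 rad/s.
Angle swept by the target during transfer: ω₂·t = 1.473 rad = 84.40°.
The orbiter traverses 180° on the transfer ellipse, so the target must lead by 180° − 84.40° = 95.60°.

φ = 95.60°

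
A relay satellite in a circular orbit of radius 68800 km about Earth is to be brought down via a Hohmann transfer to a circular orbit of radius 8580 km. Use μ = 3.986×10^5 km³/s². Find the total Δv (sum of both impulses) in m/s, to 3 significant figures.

Δv = 3550 m/s

The Hohmann ellipse has a_t = (r₁ + r₂)/2 = 38690 km.
At r₁ the circular-orbit speed is v₁ = √(μ/r₁) = 2.4070 km/s.
On the transfer ellipse at r₁, vis-viva gives v_a = √[μ(2/r₁ − 1/a_t)] = 1.1335 km/s.
First burn Δv₁ = |v_a − v₁| = 1.2735 km/s.
At r₂, v₂ = √(μ/r₂) = 6.8159 km/s.
Transfer-orbit speed at r₂: v_p = √[μ(2/r₂ − 1/a_t)] = 9.0891 km/s.
Second burn Δv₂ = |v₂ − v_p| = 2.2732 km/s.
Total Δv = Δv₁ + Δv₂ = 3.547 km/s.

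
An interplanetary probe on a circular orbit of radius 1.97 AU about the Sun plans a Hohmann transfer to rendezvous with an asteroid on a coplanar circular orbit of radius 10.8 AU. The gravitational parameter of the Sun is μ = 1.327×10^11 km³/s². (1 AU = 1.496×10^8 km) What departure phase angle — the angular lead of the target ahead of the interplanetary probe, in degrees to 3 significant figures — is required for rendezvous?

φ = 98.2°

In km: r₁ = 1.97 × 1.496×10^8 = 2.94712×10^8 km; r₂ = 10.8 × 1.496×10^8 = 1.61568×10^9 km.
Transfer-ellipse semi-major axis a_t = (r₁ + r₂)/2 = (2.94712×10^8 + 1.61568×10^9)/2 = 9.55196×10^8 km.
The half-period of the transfer ellipse is t = π√(a_t³/μ) = 2.546×10^8 s.
Target angular speed ω₂ = √(μ/r₂³) = 5.609×10^-9 rad/s.
Angle swept by the target during transfer: ω₂·t = 1.428 rad = 81.82°.
Arrival is 180° from departure on the ellipse, so φ = 180° − 81.82° = 98.2°.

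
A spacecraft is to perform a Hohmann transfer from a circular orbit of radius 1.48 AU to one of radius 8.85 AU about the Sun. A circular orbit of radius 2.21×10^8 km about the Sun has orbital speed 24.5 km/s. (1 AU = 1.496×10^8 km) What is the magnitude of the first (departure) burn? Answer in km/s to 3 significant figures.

Δv₁ = 7.56 km/s

From the circular-orbit relation v² = μ/r at r = 2.21×10^8 km: μ = v²r = (24.5)² × 2.21×10^8 = 1.32655×10^11 km³/s².
In km: r₁ = 1.48 × 1.496×10^8 = 2.21408×10^8 km; r₂ = 8.85 × 1.496×10^8 = 1.32396×10^9 km.
The Hohmann ellipse has a_t = (r₁ + r₂)/2 = 7.72684×10^8 km.
On the circular orbit at r = 2.21408×10^8 km, v_c = √(μ/r) = 24.4774 km/s.
Vis-viva on the transfer ellipse at r = 2.21408×10^8 km gives v_t = √[μ(2/r − 1/a_t)] = 32.0407 km/s.
Δv₁ = |v_t − v_c| = |32.0407 − 24.4774| = 7.563 km/s.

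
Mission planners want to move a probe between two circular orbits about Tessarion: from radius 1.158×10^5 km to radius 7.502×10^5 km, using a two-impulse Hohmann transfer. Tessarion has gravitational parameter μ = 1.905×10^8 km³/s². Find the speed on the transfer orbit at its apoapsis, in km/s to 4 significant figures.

Semi-major axis of the transfer orbit: a_t = (1.158×10^5 + 7.502×10^5)/2 = 4.330×10^5 km.
At apoapsis, r = 7.502×10^5 km.
Vis-viva: v = √[μ(2/r − 1/a_t)] = √[1.905×10^8 × (2/7.502×10^5 − 1/4.330×10^5)] = 8.241 km/s.

v = 8.241 km/s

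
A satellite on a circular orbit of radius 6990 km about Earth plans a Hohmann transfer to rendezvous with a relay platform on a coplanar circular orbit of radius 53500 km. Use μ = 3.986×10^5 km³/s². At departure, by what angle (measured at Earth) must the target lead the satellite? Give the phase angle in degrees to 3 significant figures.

φ = 103°

Semi-major axis of the transfer orbit: a_t = (6990 + 53500)/2 = 30245 km.
Transfer time t = π√(a_t³/μ) = 26173.5 s.
Target angular speed ω₂ = √(μ/r₂³) = 5.10197×10^-5 rad/s.
Angle swept by the target during transfer: ω₂·t = 1.3354 rad = 76.51°.
Arrival is 180° from departure on the ellipse, so φ = 180° − 76.51° = 103°.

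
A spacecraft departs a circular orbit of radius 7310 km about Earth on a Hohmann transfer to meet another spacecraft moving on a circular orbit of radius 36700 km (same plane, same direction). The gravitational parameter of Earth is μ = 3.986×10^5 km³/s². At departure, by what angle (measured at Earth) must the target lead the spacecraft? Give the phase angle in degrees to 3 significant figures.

Transfer-ellipse semi-major axis a_t = (r₁ + r₂)/2 = (7310 + 36700)/2 = 22005 km.
Transfer time t = π√(a_t³/μ) = 16243 s.
The target's mean motion on its circular orbit is ω₂ = √(μ/r₂³) = 8.9799×10^-5 rad/s.
Angle swept by the target during transfer: ω₂·t = 1.4586 rad = 83.57°.
Arrival is 180° from departure on the ellipse, so φ = 180° − 83.57° = 96.4°.

φ = 96.4°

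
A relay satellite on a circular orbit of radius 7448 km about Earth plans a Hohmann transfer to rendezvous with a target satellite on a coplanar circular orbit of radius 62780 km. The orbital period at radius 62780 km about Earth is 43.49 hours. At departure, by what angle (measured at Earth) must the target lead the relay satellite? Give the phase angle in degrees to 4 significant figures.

From Kepler's third law T² = 4π²r³/μ at r = 62780 km, T = 43.49 hours = 43.49 × 3600 s = 1.56564×10^5 s: μ = 4π²r³/T² = 3.98511×10^5 km³/s².
The Hohmann ellipse has a_t = (r₁ + r₂)/2 = 35114 km.
The half-period of the transfer ellipse is t = π√(a_t³/μ) = 32750 s.
The target's mean motion on its circular orbit is ω₂ = √(μ/r₂³) = 4.013×10^-5 rad/s.
Angle swept by the target during transfer: ω₂·t = 1.314 rad = 75.29°.
Arrival is 180° from departure on the ellipse, so φ = 180° − 75.29° = 104.7°.

φ = 104.7°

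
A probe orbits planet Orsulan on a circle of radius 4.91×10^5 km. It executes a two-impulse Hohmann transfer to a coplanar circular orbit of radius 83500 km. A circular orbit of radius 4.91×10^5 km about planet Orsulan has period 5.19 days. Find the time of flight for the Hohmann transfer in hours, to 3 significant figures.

t = 27.9 hours

From Kepler's third law T² = 4π²r³/μ at r = 4.91×10^5 km, T = 5.19 days = 5.19 × 86400 s = 4.48416×10^5 s: μ = 4π²r³/T² = 2.32403×10^7 km³/s².
Semi-major axis of the transfer orbit: a_t = (4.910×10^5 + 83500)/2 = 2.8725×10^5 km.
Transfer time t = π√(a_t³/μ) = π√((2.8725×10^5)³ / 2.32403×10^7) = 1.003×10^5 s.
Converting: 1.003×10^5 s ÷ 3600 s/hour = 27.9 hours.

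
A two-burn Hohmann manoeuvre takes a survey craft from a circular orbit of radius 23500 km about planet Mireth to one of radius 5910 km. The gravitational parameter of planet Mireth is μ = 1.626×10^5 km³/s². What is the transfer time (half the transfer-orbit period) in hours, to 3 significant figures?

t = 3.86 hours

Semi-major axis of the transfer orbit: a_t = (23500 + 5910)/2 = 14705 km.
By Kepler's third law the transfer-orbit period is T = 2π√(a_t³/μ), so t = T/2 = 13890 s.
Converting: 13890 s ÷ 3600 s/hour = 3.86 hours.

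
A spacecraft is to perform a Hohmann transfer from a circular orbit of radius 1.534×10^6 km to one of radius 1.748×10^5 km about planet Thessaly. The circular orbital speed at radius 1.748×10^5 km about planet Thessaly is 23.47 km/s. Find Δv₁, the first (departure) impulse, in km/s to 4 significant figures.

Δv₁ = 4.339 km/s

From the circular-orbit relation v² = μ/r at r = 1.748×10^5 km: μ = v²r = (23.47)² × 1.748×10^5 = 9.62870×10^7 km³/s².
Semi-major axis of the transfer orbit: a_t = (1.534×10^6 + 1.748×10^5)/2 = 8.544×10^5 km.
On the circular orbit at r = 1.534×10^6 km, v_c = √(μ/r) = 7.923 km/s.
Transfer-orbit speed at the same r (vis-viva, a = a_t): v_t = √[μ(2/r − 1/a_t)] = 3.584 km/s.
Δv₁ = |v_t − v_c| = |3.584 − 7.923| = 4.339 km/s.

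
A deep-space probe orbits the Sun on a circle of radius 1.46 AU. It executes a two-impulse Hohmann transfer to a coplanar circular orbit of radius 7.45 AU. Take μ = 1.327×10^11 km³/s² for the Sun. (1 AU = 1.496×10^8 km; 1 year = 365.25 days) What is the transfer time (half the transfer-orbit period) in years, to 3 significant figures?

t = 4.70 years

In km: r₁ = 1.46 × 1.496×10^8 = 2.18416×10^8 km; r₂ = 7.45 × 1.496×10^8 = 1.11452×10^9 km.
Semi-major axis of the transfer orbit: a_t = (2.18416×10^8 + 1.11452×10^9)/2 = 6.66468×10^8 km.
Transfer time t = π√(a_t³/μ) = π√((6.66468×10^8)³ / 1.327×10^11) = 1.484×10^8 s.
Converting: 1.484×10^8 s ÷ 3.15576×10^7 s/year (365.25 × 86400) = 4.70 years.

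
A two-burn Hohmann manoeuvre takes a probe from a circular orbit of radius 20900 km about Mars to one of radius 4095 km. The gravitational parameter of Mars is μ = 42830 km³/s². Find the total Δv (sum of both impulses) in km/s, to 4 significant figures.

Δv = 1.560 km/s

Semi-major axis of the transfer orbit: a_t = (20900 + 4095)/2 = 12497.5 km.
Circular speed at r₁: v₁ = √(μ/r₁) = √(42830/20900) = 1.4315 km/s.
Transfer-orbit speed at r₁ (vis-viva): v_a = √[μ(2/r₁ − 1/a_t)] = 0.81944 km/s.
First burn Δv₁ = |v_a − v₁| = 0.6121 km/s.
Circular speed at r₂: v₂ = √(μ/r₂) = 3.23405 km/s.
Transfer-orbit speed at r₂: v_p = √[μ(2/r₂ − 1/a_t)] = 4.18224 km/s.
Second burn Δv₂ = |v₂ − v_p| = 0.9482 km/s.
Total Δv = Δv₁ + Δv₂ = 1.560 km/s.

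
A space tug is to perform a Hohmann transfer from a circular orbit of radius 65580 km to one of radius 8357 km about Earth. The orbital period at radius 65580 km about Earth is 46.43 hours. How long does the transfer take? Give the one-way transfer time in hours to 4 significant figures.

t = 9.826 hours

From Kepler's third law T² = 4π²r³/μ at r = 65580 km, T = 46.43 hours = 46.43 × 3600 s = 1.67148×10^5 s: μ = 4π²r³/T² = 3.98540×10^5 km³/s².
Semi-major axis of the transfer orbit: a_t = (65580 + 8357)/2 = 36968.5 km.
Half the transfer-orbit period gives t = π√(a_t³/μ) = 35372 s.
Converting: 35372 s ÷ 3600 s/hour = 9.826 hours.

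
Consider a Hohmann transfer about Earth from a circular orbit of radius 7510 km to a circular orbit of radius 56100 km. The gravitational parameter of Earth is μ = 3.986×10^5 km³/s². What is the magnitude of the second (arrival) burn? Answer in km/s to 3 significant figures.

Δv₂ = 1.37 km/s

Semi-major axis of the transfer orbit: a_t = (7510 + 56100)/2 = 31805 km.
On the circular orbit at r = 56100 km, v_c = √(μ/r) = 2.6656 km/s.
Vis-viva on the transfer ellipse at r = 56100 km gives v_t = √[μ(2/r − 1/a_t)] = 1.2953 km/s.
Δv₂ = |v_t − v_c| = |1.2953 − 2.6656| = 1.370 km/s.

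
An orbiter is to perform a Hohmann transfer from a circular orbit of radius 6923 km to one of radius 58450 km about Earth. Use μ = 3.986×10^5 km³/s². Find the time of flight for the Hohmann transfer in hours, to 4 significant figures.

Semi-major axis of the transfer orbit: a_t = (6923 + 58450)/2 = 32686.5 km.
By Kepler's third law the transfer-orbit period is T = 2π√(a_t³/μ), so t = T/2 = 29406 s.
Converting: 29406 s ÷ 3600 s/hour = 8.168 hours.

t = 8.168 hours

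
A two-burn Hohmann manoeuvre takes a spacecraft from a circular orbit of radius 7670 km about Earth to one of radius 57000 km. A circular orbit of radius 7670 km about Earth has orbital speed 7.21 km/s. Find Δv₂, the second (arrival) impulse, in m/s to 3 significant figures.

From the circular-orbit relation v² = μ/r at r = 7670 km: μ = v²r = (7.21)² × 7670 = 3.98718×10^5 km³/s².
The Hohmann ellipse has a_t = (r₁ + r₂)/2 = 32335 km.
On the circular orbit at r = 57000 km, v_c = √(μ/r) = 2.645 km/s.
Vis-viva on the transfer ellipse at r = 57000 km gives v_t = √[μ(2/r − 1/a_t)] = 1.288 km/s.
Δv₂ = |v_t − v_c| = |1.288 − 2.645| = 1.357 km/s.

Δv₂ = 1360 m/s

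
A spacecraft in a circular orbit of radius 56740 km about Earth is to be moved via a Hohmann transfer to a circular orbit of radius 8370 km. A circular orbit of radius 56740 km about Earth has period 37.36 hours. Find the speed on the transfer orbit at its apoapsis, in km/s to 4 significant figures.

From Kepler's third law T² = 4π²r³/μ at r = 56740 km, T = 37.36 hours = 37.36 × 3600 s = 1.34496×10^5 s: μ = 4π²r³/T² = 3.98666×10^5 km³/s².
The Hohmann ellipse has a_t = (r₁ + r₂)/2 = 32555 km.
The apoapsis of the transfer ellipse is at r = 56740 km.
Applying v² = μ(2/r − 1/a_t): v = 1.344 km/s.

v = 1.344 km/s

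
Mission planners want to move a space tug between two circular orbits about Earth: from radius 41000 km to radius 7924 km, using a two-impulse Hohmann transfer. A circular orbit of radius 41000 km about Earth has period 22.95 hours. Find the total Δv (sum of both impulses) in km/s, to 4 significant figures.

From Kepler's third law T² = 4π²r³/μ at r = 41000 km, T = 22.95 hours = 22.95 × 3600 s = 82620 s: μ = 4π²r³/T² = 3.98603×10^5 km³/s².
Semi-major axis of the transfer orbit: a_t = (41000 + 7924)/2 = 24462 km.
Circular speed at r₁: v₁ = √(μ/r₁) = √(3.98603×10^5/41000) = 3.118 km/s.
On the transfer ellipse at r₁, v² = μ(2/r − 1/a) gives v_a = √[μ(2/r₁ − 1/a_t)] = 1.775 km/s.
First burn Δv₁ = |v_a − v₁| = 1.343 km/s.
At r₂, v₂ = √(μ/r₂) = 7.092 km/s.
Transfer-orbit speed at r₂: v_p = √[μ(2/r₂ − 1/a_t)] = 9.182 km/s.
Second burn Δv₂ = |v₂ − v_p| = 2.090 km/s.
Δv = Δv₁ + Δv₂ = 1.343 + 2.090 = 3.433 km/s.

Δv = 3.433 km/s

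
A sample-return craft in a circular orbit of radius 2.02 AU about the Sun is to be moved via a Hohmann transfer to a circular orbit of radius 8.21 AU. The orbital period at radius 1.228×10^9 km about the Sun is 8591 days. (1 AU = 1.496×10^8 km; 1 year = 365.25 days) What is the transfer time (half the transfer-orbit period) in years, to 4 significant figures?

From Kepler's third law T² = 4π²r³/μ at r = 1.228×10^9 km, T = 8591 days = 8591 × 86400 s = 7.422624×10^8 s: μ = 4π²r³/T² = 1.32691×10^11 km³/s².
In km: r₁ = 2.02 × 1.496×10^8 = 3.02192×10^8 km; r₂ = 8.21 × 1.496×10^8 = 1.228216×10^9 km.
Transfer-ellipse semi-major axis a_t = (r₁ + r₂)/2 = (3.02192×10^8 + 1.228216×10^9)/2 = 7.65204×10^8 km.
By Kepler's third law the transfer-orbit period is T = 2π√(a_t³/μ), so t = T/2 = 1.8256×10^8 s.
Converting: 1.8256×10^8 s ÷ 3.15576×10^7 s/year (365.25 × 86400) = 5.785 years.

t = 5.785 years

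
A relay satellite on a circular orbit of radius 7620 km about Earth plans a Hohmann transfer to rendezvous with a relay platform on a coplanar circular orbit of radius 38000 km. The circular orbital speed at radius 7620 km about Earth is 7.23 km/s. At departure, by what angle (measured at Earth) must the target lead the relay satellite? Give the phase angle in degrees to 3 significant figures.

From the circular-orbit relation v² = μ/r at r = 7620 km: μ = v²r = (7.23)² × 7620 = 3.98319×10^5 km³/s².
Transfer-ellipse semi-major axis a_t = (r₁ + r₂)/2 = (7620 + 38000)/2 = 22810 km.
Transfer time t = π√(a_t³/μ) = 17150 s.
Target angular speed ω₂ = √(μ/r₂³) = 8.520×10^-5 rad/s.
Angle swept by the target during transfer: ω₂·t = 1.461 rad = 83.71°.
Arrival is 180° from departure on the ellipse, so φ = 180° − 83.71° = 96.3°.

φ = 96.3°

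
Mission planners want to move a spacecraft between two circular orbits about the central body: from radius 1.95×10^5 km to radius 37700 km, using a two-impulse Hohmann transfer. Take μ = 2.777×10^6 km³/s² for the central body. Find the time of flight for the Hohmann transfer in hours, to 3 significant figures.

t = 20.8 hours

Transfer-ellipse semi-major axis a_t = (r₁ + r₂)/2 = (1.950×10^5 + 37700)/2 = 1.1635×10^5 km.
By Kepler's third law the transfer-orbit period is T = 2π√(a_t³/μ), so t = T/2 = 74820 s.
Converting: 74820 s ÷ 3600 s/hour = 20.8 hours.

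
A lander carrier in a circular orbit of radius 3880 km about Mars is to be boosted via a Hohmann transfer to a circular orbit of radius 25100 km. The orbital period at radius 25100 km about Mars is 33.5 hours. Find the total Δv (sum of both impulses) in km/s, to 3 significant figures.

From Kepler's third law T² = 4π²r³/μ at r = 25100 km, T = 33.5 hours = 33.5 × 3600 s = 1.206×10^5 s: μ = 4π²r³/T² = 42922.6 km³/s².
Transfer-ellipse semi-major axis a_t = (r₁ + r₂)/2 = (3880 + 25100)/2 = 14490 km.
Circular speed at r₁: v₁ = √(μ/r₁) = √(42922.6/3880) = 3.3260 km/s.
Transfer-orbit speed at r₁ (vis-viva equation): v_p = √[μ(2/r₁ − 1/a_t)] = 4.3775 km/s.
First burn Δv₁ = |v_p − v₁| = 1.0515 km/s.
At r₂, v₂ = √(μ/r₂) = 1.3077 km/s.
Transfer-orbit speed at r₂: v_a = √[μ(2/r₂ − 1/a_t)] = 0.67669 km/s.
Second burn Δv₂ = |v₂ − v_a| = 0.63101 km/s.
Total Δv = Δv₁ + Δv₂ = 1.683 km/s.

Δv = 1.68 km/s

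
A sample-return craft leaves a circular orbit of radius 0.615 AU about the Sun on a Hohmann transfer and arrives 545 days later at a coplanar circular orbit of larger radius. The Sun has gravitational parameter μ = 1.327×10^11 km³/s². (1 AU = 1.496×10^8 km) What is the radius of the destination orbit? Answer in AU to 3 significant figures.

r₂ = 3.53 AU

In km: r₁ = 0.615 × 1.496×10^8 = 9.2004×10^7 km.
Transfer time t = 545 days = 4.7088×10^7 s, and t = π√(a_t³/μ).
So a_t = (μ t²/π²)^(1/3) = (1.327×10^11 × (4.7088×10^7)² / π²)^(1/3) = 3.1007×10^8 km.
Since a_t = (r₁ + r₂)/2, r₂ = 2a_t − r₁ = 2×3.1007×10^8 − 9.2004×10^7 = 5.28136×10^8 km.
In AU: r₂ = 5.28136×10^8 / 1.496×10^8 = 3.53 AU.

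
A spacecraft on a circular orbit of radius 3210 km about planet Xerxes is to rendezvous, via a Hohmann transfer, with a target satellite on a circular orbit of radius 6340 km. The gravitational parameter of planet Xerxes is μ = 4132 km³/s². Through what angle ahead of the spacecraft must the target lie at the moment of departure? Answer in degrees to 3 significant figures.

φ = 62.3°

Transfer-ellipse semi-major axis a_t = (r₁ + r₂)/2 = (3210 + 6340)/2 = 4775 km.
The half-period of the transfer ellipse is t = π√(a_t³/μ) = 16126.1 s.
Target angular speed ω₂ = √(μ/r₂³) = 1.27335×10^-4 rad/s.
Angle swept by the target during transfer: ω₂·t = 2.0534 rad = 117.7°.
The spacecraft traverses 180° on the transfer ellipse, so the target must lead by 180° − 117.7° = 62.3°.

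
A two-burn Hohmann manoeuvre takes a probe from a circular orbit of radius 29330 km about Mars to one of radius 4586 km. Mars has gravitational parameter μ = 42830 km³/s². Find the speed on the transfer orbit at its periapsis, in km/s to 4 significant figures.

v = 4.019 km/s

Semi-major axis of the transfer orbit: a_t = (29330 + 4586)/2 = 16958 km.
At periapsis, r = 4586 km.
Vis-viva: v = √[μ(2/r − 1/a_t)] = √[42830 × (2/4586 − 1/16958)] = 4.019 km/s.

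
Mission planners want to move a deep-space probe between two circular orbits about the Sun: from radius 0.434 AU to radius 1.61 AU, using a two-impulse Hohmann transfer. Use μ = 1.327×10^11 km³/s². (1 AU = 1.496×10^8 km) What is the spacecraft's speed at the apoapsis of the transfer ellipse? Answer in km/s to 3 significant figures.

v = 15.3 km/s

In km: r₁ = 0.434 × 1.496×10^8 = 6.49264×10^7 km; r₂ = 1.61 × 1.496×10^8 = 2.40856×10^8 km.
Transfer-ellipse semi-major axis a_t = (r₁ + r₂)/2 = (6.49264×10^7 + 2.40856×10^8)/2 = 1.528912×10^8 km.
At apoapsis, r = 2.40856×10^8 km.
From the vis-viva equation, v = √[μ(2/r − 1/a_t)] = 15.30 km/s.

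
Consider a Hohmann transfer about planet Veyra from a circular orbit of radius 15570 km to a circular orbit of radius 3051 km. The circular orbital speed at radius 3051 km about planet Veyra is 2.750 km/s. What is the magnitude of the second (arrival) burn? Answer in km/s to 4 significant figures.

Δv₂ = 0.8062 km/s

From the circular-orbit relation v² = μ/r at r = 3051 km: μ = v²r = (2.750)² × 3051 = 23073.2 km³/s².
The Hohmann ellipse has a_t = (r₁ + r₂)/2 = 9310.5 km.
On the circular orbit at r = 3051 km, v_c = √(μ/r) = 2.7500 km/s.
Transfer-orbit speed at the same r (vis-viva, a = a_t): v_t = √[μ(2/r − 1/a_t)] = 3.5562 km/s.
Δv₂ = |v_t − v_c| = |3.5562 − 2.7500| = 0.8062 km/s.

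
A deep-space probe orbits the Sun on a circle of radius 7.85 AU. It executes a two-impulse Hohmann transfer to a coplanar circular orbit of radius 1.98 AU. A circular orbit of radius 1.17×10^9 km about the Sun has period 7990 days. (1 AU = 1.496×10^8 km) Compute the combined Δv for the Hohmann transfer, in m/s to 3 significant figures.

From Kepler's third law T² = 4π²r³/μ at r = 1.17×10^9 km, T = 7990 days = 7990 × 86400 s = 6.90336×10^8 s: μ = 4π²r³/T² = 1.32677×10^11 km³/s².
In km: r₁ = 7.85 × 1.496×10^8 = 1.17436×10^9 km; r₂ = 1.98 × 1.496×10^8 = 2.96208×10^8 km.
Transfer-ellipse semi-major axis a_t = (r₁ + r₂)/2 = (1.17436×10^9 + 2.96208×10^8)/2 = 7.35284×10^8 km.
At r₁ the circular-orbit speed is v₁ = √(μ/r₁) = 10.629 km/s.
On the transfer ellipse at r₁, vis-viva gives v_a = √[μ(2/r₁ − 1/a_t)] = 6.7463 km/s.
First burn Δv₁ = |v_a − v₁| = 3.883 km/s.
Circular speed at r₂: v₂ = √(μ/r₂) = 21.164 km/s.
Transfer-orbit speed at r₂: v_p = √[μ(2/r₂ − 1/a_t)] = 26.747 km/s.
Second burn Δv₂ = |v₂ − v_p| = 5.583 km/s.
Total Δv = Δv₁ + Δv₂ = 9.466 km/s.

Δv = 9470 m/s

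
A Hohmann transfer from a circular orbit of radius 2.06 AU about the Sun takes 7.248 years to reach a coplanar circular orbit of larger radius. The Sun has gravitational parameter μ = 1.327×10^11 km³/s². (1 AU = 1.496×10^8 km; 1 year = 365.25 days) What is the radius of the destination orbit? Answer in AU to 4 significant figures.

In km: r₁ = 2.06 × 1.496×10^8 = 3.08176×10^8 km.
Transfer time t = 7.248 years × 365.25 × 86400 s = 2.287294848×10^8 s, and t = π√(a_t³/μ).
So a_t = (μ t²/π²)^(1/3) = (1.327×10^11 × (2.287294848×10^8)² / π²)^(1/3) = 8.8935×10^8 km.
Since a_t = (r₁ + r₂)/2, r₂ = 2a_t − r₁ = 2×8.8935×10^8 − 3.08176×10^8 = 1.470524×10^9 km.
In AU: r₂ = 1.470524×10^9 / 1.496×10^8 = 9.830 AU.

r₂ = 9.830 AU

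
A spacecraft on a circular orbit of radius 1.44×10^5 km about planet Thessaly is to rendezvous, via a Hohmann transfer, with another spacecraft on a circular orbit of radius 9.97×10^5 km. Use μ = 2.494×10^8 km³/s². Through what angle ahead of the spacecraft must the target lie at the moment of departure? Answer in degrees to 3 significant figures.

φ = 102°

Semi-major axis of the transfer orbit: a_t = (1.440×10^5 + 9.970×10^5)/2 = 5.705×10^5 km.
The half-period of the transfer ellipse is t = π√(a_t³/μ) = 85720.6 s.
Target angular speed ω₂ = √(μ/r₂³) = 1.58637×10^-5 rad/s.
Angle swept by the target during transfer: ω₂·t = 1.3598 rad = 77.91°.
The spacecraft traverses 180° on the transfer ellipse, so the target must lead by 180° − 77.91° = 102°.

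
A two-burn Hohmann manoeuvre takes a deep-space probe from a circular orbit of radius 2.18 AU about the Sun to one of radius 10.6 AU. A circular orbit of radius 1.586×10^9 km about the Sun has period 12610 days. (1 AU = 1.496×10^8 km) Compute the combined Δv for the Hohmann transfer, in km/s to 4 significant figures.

From Kepler's third law T² = 4π²r³/μ at r = 1.586×10^9 km, T = 12610 days = 12610 × 86400 s = 1.089504×10^9 s: μ = 4π²r³/T² = 1.32682×10^11 km³/s².
In km: r₁ = 2.18 × 1.496×10^8 = 3.26128×10^8 km; r₂ = 10.6 × 1.496×10^8 = 1.58576×10^9 km.
Transfer-ellipse semi-major axis a_t = (r₁ + r₂)/2 = (3.26128×10^8 + 1.58576×10^9)/2 = 9.55944×10^8 km.
At r₁ the circular-orbit speed is v₁ = √(μ/r₁) = 20.1703 km/s.
On the transfer ellipse at r₁, vis-viva equation gives v_p = √[μ(2/r₁ − 1/a_t)] = 25.9785 km/s.
First burn Δv₁ = |v_p − v₁| = 5.8082 km/s.
At r₂, v₂ = √(μ/r₂) = 9.1472 km/s.
Transfer-orbit speed at r₂: v_a = √[μ(2/r₂ − 1/a_t)] = 5.3428 km/s.
Second burn Δv₂ = |v₂ − v_a| = 3.8044 km/s.
Total Δv = Δv₁ + Δv₂ = 9.613 km/s.

Δv = 9.613 km/s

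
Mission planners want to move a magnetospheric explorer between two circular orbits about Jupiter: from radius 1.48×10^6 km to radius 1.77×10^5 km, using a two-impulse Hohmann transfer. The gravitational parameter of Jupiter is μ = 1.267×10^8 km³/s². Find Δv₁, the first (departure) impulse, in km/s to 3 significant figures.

Δv₁ = 4.98 km/s

Semi-major axis of the transfer orbit: a_t = (1.480×10^6 + 1.770×10^5)/2 = 8.285×10^5 km.
Circular speed at r = 1.480×10^6 km: v_c = √(μ/r) = 9.2525 km/s.
Transfer-orbit speed at the same r (vis-viva, a = a_t): v_t = √[μ(2/r − 1/a_t)] = 4.2766 km/s.
Δv₁ = |v_t − v_c| = |4.2766 − 9.2525| = 4.976 km/s.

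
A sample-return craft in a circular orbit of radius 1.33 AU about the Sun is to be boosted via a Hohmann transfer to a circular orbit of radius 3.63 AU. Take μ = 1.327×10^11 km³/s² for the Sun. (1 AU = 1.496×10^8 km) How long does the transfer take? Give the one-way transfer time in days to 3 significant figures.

t = 713 days

In km: r₁ = 1.33 × 1.496×10^8 = 1.98968×10^8 km; r₂ = 3.63 × 1.496×10^8 = 5.43048×10^8 km.
Transfer-ellipse semi-major axis a_t = (r₁ + r₂)/2 = (1.98968×10^8 + 5.43048×10^8)/2 = 3.71008×10^8 km.
By Kepler's third law the transfer-orbit period is T = 2π√(a_t³/μ), so t = T/2 = 6.163×10^7 s.
Converting: 6.163×10^7 s ÷ 86400 s/day = 713 days.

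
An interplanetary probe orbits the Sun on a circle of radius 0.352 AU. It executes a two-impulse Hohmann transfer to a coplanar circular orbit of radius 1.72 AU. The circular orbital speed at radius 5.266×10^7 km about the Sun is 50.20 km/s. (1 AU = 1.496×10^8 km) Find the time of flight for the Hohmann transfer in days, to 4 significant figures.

t = 192.6 days

From the circular-orbit relation v² = μ/r at r = 5.266×10^7 km: μ = v²r = (50.20)² × 5.266×10^7 = 1.32705×10^11 km³/s².
In km: r₁ = 0.352 × 1.496×10^8 = 5.26592×10^7 km; r₂ = 1.72 × 1.496×10^8 = 2.57312×10^8 km.
Transfer-ellipse semi-major axis a_t = (r₁ + r₂)/2 = (5.26592×10^7 + 2.57312×10^8)/2 = 1.549856×10^8 km.
Transfer time t = π√(a_t³/μ) = π√((1.549856×10^8)³ / 1.32705×10^11) = 1.664×10^7 s.
Converting: 1.664×10^7 s ÷ 86400 s/day = 192.6 days.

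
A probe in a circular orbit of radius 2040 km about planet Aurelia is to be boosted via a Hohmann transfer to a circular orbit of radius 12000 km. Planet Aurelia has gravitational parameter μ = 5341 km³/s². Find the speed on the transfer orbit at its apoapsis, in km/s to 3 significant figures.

v = 0.360 km/s

The Hohmann ellipse has a_t = (r₁ + r₂)/2 = 7020 km.
The apoapsis of the transfer ellipse is at r = 12000 km.
Applying v² = μ(2/r − 1/a_t): v = 0.3596 km/s.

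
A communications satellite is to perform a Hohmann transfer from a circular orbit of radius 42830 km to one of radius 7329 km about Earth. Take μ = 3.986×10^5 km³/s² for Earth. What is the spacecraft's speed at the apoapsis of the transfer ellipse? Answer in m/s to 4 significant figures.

Transfer-ellipse semi-major axis a_t = (r₁ + r₂)/2 = (42830 + 7329)/2 = 25079.5 km.
At apoapsis, r = 42830 km.
From the vis-viva equation, v = √[μ(2/r − 1/a_t)] = 1.649 km/s.

v = 1649 m/s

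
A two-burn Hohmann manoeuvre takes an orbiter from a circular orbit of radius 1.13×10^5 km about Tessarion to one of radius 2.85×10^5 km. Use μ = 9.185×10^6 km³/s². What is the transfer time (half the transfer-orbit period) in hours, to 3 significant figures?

t = 25.6 hours

The Hohmann ellipse has a_t = (r₁ + r₂)/2 = 1.990×10^5 km.
By Kepler's third law the transfer-orbit period is T = 2π√(a_t³/μ), so t = T/2 = 92020 s.
Converting: 92020 s ÷ 3600 s/hour = 25.6 hours.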